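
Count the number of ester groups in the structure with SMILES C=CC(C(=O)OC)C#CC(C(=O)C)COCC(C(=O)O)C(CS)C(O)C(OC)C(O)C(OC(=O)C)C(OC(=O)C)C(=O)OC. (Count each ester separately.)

Reading the structure from left to right:
  CH2=CH: C=C double bond → alkene.
  CH(COOCH3): pendant –COOCH3: carbonyl C bonded to C and –OCH3 → ester.
  C≡C: C≡C triple bond → alkyne.
  CH(COCH3): pendant –COCH3: carbonyl C bonded to two carbons → ketone.
  CH2OCH2: C–O–C with sp³ carbons on both sides and no adjacent C=O → ether.
  CH(COOH): pendant –COOH: carbonyl C bonded to C and –OH → carboxylic acid.
  CH(CH2SH): pendant –CH2SH → thiol.
  CH(OH): –OH on an sp³ carbon → alcohol (secondary).
  CH(OCH3): pendant –OCH3: C–O–C with sp³ C, no adjacent C=O → ether.
  CH(OH): –OH on an sp³ carbon → alcohol (secondary).
  CH(OCOCH3): pendant –OC(=O)CH3: an acyloxy group → ester.
  CH(OCOCH3): pendant –OC(=O)CH3: an acyloxy group → ester.
  COOCH3: –C(=O)OCH3: carbonyl C bonded to C and to –OCH3 → ester (not ketone + ether).
Ester appears at: CH(COOCH3), CH(OCOCH3), CH(OCOCH3), COOCH3 → 4.

4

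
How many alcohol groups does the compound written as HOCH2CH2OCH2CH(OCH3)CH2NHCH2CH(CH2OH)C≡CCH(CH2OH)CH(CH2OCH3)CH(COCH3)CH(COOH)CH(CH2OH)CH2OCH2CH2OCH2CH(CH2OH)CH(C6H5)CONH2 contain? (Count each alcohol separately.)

5

HO– on an sp³ carbon → alcohol.
C–O–C with sp³ carbons on both sides and no adjacent C=O → ether.
pendant –OCH3: C–O–C with sp³ C, no adjacent C=O → ether.
C–N–C with sp³ carbons and no adjacent C=O → amine (secondary).
pendant –CH2OH on an sp³ backbone C → alcohol.
C≡C triple bond → alkyne.
pendant –CH2OH on an sp³ backbone C → alcohol.
pendant –CH2OCH3: C–O–C linkage → ether.
pendant –COCH3: carbonyl C bonded to two carbons → ketone.
pendant –COOH: carbonyl C bonded to C and –OH → carboxylic acid.
pendant –CH2OH on an sp³ backbone C → alcohol.
C–O–C with sp³ carbons on both sides and no adjacent C=O → ether.
C–O–C with sp³ carbons on both sides and no adjacent C=O → ether.
pendant –CH2OH on an sp³ backbone C → alcohol.
pendant –C6H5: benzene ring → arene.
–C(=O)NH2: carbonyl C bonded to C and to N → amide (the N is not a separate amine).
Alcohol appears at: HOCH2, CH(CH2OH), CH(CH2OH), CH(CH2OH), CH(CH2OH) → 5.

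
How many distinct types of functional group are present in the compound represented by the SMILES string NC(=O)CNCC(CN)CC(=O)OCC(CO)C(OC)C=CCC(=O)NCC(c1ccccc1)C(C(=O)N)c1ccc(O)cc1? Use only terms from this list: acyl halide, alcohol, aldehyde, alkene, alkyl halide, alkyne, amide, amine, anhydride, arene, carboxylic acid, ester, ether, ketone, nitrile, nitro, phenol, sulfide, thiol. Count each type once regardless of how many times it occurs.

Working along the chain:
  H2NCO: –C(=O)NH2: carbonyl C bonded to C and to N → amide (the N is not a separate amine).
  CH2NHCH2: C–N–C with sp³ carbons and no adjacent C=O → amine (secondary).
  CH(CH2NH2): pendant –CH2NH2: N on sp³ C, no adjacent C=O → amine.
  CH2COOCH2: –C(=O)–O–C with C on the carbonyl side → ester.
  CH(CH2OH): pendant –CH2OH on an sp³ backbone C → alcohol.
  CH(OCH3): pendant –OCH3: C–O–C with sp³ C, no adjacent C=O → ether.
  CH=CH: C=C double bond → alkene.
  CH2CONHCH2: –C(=O)–N– linkage → amide (the N is not an amine).
  CH(C6H5): pendant –C6H5: benzene ring → arene.
  CH(CONH2): pendant –CONH2: carbonyl C bonded to C and N → amide.
  C6H4OH: –OH attached directly to an aromatic ring → phenol (not alcohol); the ring itself is an arene.
Distinct types present: alcohol, alkene, amide, amine, arene, ester, ether, phenol.

8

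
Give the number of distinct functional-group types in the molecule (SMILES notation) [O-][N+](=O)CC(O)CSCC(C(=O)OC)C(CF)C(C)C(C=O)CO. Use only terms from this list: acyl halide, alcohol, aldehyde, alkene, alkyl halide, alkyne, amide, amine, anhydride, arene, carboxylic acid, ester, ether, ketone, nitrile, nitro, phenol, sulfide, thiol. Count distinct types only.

Reading the structure from left to right:
  O2NCH2: –NO2 on carbon → nitro group.
  CH(OH): –OH on an sp³ carbon → alcohol (secondary).
  CH2SCH2: C–S–C linkage → sulfide (thioether).
  CH(COOCH3): pendant –COOCH3: carbonyl C bonded to C and –OCH3 → ester.
  CH(CH2F): pendant –CH2X: halogen on sp³ carbon → alkyl halide.
  CH(CHO): pendant –CHO: carbonyl C bonded to C and H → aldehyde.
  CH2OH: –OH on an sp³ carbon → alcohol.
Distinct types present: alcohol, aldehyde, alkyl halide, ester, nitro, sulfide.

6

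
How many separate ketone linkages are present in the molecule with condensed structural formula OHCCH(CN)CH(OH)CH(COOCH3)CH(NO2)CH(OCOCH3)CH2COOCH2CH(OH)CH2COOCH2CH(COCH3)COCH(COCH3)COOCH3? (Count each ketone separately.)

3

terminal –CHO: carbonyl C bonded to H and C → aldehyde.
pendant –C≡N: nitrile.
–OH on an sp³ carbon → alcohol (secondary).
pendant –COOCH3: carbonyl C bonded to C and –OCH3 → ester.
–NO2 on an sp³ carbon → nitro (the N=O is not a carbonyl).
pendant –OC(=O)CH3: an acyloxy group → ester.
–C(=O)–O–C with C on the carbonyl side → ester.
–OH on an sp³ carbon → alcohol (secondary).
–C(=O)–O–C with C on the carbonyl side → ester.
pendant –COCH3: carbonyl C bonded to two carbons → ketone.
–C(=O)– with carbon on both sides → ketone.
pendant –COCH3: carbonyl C bonded to two carbons → ketone.
–C(=O)OCH3: carbonyl C bonded to C and to –OCH3 → ester (not ketone + ether).
Ketone appears at: CH(COCH3), CO, CH(COCH3) → 3.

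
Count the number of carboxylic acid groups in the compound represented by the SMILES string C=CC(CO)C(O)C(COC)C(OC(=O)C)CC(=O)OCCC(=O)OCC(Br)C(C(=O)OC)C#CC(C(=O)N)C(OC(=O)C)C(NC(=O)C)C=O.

Working along the chain:
  CH2=CH: C=C double bond → alkene.
  CH(CH2OH): pendant –CH2OH on an sp³ backbone C → alcohol.
  CH(OH): –OH on an sp³ carbon → alcohol (secondary).
  CH(CH2OCH3): pendant –CH2OCH3: C–O–C linkage → ether.
  CH(OCOCH3): pendant –OC(=O)CH3: an acyloxy group → ester.
  CH2COOCH2: –C(=O)–O–C with C on the carbonyl side → ester.
  CH2COOCH2: –C(=O)–O–C with C on the carbonyl side → ester.
  CH(Br): halogen on an sp³ carbon → alkyl halide.
  CH(COOCH3): pendant –COOCH3: carbonyl C bonded to C and –OCH3 → ester.
  C≡C: C≡C triple bond → alkyne.
  CH(CONH2): pendant –CONH2: carbonyl C bonded to C and N → amide.
  CH(OCOCH3): pendant –OC(=O)CH3: an acyloxy group → ester.
  CH(NHCOCH3): pendant –NHC(=O)CH3: N bonded to a carbonyl → amide (not amine).
  CHO: terminal –CHO: carbonyl C bonded to H and C → aldehyde.
No segment is a carboxylic acid: CH(CH2OH) is alcohol, not carboxylic acid; CH(OH) is alcohol, not carboxylic acid; CH(OCOCH3) is ester, not carboxylic acid. → 0.

0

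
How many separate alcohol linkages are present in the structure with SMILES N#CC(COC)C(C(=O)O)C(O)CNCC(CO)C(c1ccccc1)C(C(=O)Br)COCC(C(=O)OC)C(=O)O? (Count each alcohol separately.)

N≡C–: carbon triple-bonded to nitrogen → nitrile.
pendant –CH2OCH3: C–O–C linkage → ether.
pendant –COOH: carbonyl C bonded to C and –OH → carboxylic acid.
–OH on an sp³ carbon → alcohol (secondary).
C–N–C with sp³ carbons and no adjacent C=O → amine (secondary).
pendant –CH2OH on an sp³ backbone C → alcohol.
pendant –C6H5: benzene ring → arene.
pendant –C(=O)X: carbonyl C bonded to C and halogen → acyl halide.
C–O–C with sp³ carbons on both sides and no adjacent C=O → ether.
pendant –COOCH3: carbonyl C bonded to C and –OCH3 → ester.
–COOH: carbonyl C bonded to –OH and C → carboxylic acid (the –OH is not a separate alcohol).
Alcohol appears at: CH(OH), CH(CH2OH) → 2.

2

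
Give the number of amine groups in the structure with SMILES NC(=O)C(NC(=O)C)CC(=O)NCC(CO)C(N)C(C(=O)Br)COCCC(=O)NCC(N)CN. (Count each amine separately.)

–C(=O)NH2: carbonyl C bonded to C and to N → amide (the N is not a separate amine).
pendant –NHC(=O)CH3: N bonded to a carbonyl → amide (not amine).
–C(=O)–N– linkage → amide (the N is not an amine).
pendant –CH2OH on an sp³ backbone C → alcohol.
–NH2 on an sp³ carbon with no adjacent C=O → amine.
pendant –C(=O)X: carbonyl C bonded to C and halogen → acyl halide.
C–O–C with sp³ carbons on both sides and no adjacent C=O → ether.
–C(=O)–N– linkage → amide (the N is not an amine).
–NH2 on an sp³ carbon with no adjacent C=O → amine.
–NH2 on an sp³ carbon with no adjacent C=O → amine.
Amine appears at: CH(NH2), CH(NH2), CH2NH2 → 3.

3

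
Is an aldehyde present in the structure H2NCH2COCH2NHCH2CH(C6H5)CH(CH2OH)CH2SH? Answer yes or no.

no

–NH2 on an sp³ carbon with no adjacent C=O → amine.
–C(=O)– with carbon on both sides → ketone.
C–N–C with sp³ carbons and no adjacent C=O → amine (secondary).
pendant –C6H5: benzene ring → arene.
pendant –CH2OH on an sp³ backbone C → alcohol.
–SH on an sp³ carbon → thiol.
In CO, the carbonyl carbon is bonded to two carbons, so it is a ketone, not an aldehyde.
The groups actually present are: alcohol, amine, arene, ketone, thiol.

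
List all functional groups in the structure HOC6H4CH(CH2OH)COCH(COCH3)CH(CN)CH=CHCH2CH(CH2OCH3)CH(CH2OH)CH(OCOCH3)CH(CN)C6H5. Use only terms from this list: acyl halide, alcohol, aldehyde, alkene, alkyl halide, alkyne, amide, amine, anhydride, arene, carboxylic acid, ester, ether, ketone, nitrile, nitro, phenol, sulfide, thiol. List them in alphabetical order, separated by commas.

Working along the chain:
  HOC6H4: –OH attached directly to an aromatic ring → phenol (not alcohol); the ring itself is an arene.
  CH(CH2OH): pendant –CH2OH on an sp³ backbone C → alcohol.
  CO: –C(=O)– with carbon on both sides → ketone.
  CH(COCH3): pendant –COCH3: carbonyl C bonded to two carbons → ketone.
  CH(CN): pendant –C≡N: nitrile.
  CH=CH: C=C double bond → alkene.
  CH(CH2OCH3): pendant –CH2OCH3: C–O–C linkage → ether.
  CH(CH2OH): pendant –CH2OH on an sp³ backbone C → alcohol.
  CH(OCOCH3): pendant –OC(=O)CH3: an acyloxy group → ester.
  CH(CN): pendant –C≡N: nitrile.
  C6H5: –C6H5 phenyl ring → arene.

alcohol, alkene, arene, ester, ether, ketone, nitrile, phenol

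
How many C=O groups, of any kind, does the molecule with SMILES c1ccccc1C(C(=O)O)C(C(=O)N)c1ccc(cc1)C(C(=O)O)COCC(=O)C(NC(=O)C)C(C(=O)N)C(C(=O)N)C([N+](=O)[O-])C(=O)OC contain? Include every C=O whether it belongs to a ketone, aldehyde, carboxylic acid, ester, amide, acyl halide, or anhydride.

8

CH(COOH): carboxylic acid, 1 C=O (running total 1).
CH(CONH2): amide, 1 C=O (running total 2).
CH(COOH): carboxylic acid, 1 C=O (running total 3).
CO: ketone, 1 C=O (running total 4).
CH(NHCOCH3): amide, 1 C=O (running total 5).
CH(CONH2): amide, 1 C=O (running total 6).
CH(CONH2): amide, 1 C=O (running total 7).
COOCH3: ester, 1 C=O (running total 8).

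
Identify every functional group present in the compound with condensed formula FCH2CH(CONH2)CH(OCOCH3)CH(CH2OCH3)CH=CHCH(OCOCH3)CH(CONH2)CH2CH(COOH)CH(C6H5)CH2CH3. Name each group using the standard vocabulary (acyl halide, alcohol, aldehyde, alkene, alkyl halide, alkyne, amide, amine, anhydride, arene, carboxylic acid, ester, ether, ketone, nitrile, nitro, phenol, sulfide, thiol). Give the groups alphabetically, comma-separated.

halogen on an sp³ carbon → alkyl halide.
pendant –CONH2: carbonyl C bonded to C and N → amide.
pendant –OC(=O)CH3: an acyloxy group → ester.
pendant –CH2OCH3: C–O–C linkage → ether.
C=C double bond → alkene.
pendant –OC(=O)CH3: an acyloxy group → ester.
pendant –CONH2: carbonyl C bonded to C and N → amide.
pendant –COOH: carbonyl C bonded to C and –OH → carboxylic acid.
pendant –C6H5: benzene ring → arene.

alkene, alkyl halide, amide, arene, carboxylic acid, ester, ether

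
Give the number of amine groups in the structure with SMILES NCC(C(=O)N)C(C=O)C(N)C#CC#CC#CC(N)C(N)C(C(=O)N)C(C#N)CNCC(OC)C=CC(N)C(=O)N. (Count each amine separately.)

–NH2 on an sp³ carbon with no adjacent C=O → amine.
pendant –CONH2: carbonyl C bonded to C and N → amide.
pendant –CHO: carbonyl C bonded to C and H → aldehyde.
–NH2 on an sp³ carbon with no adjacent C=O → amine.
C≡C triple bond → alkyne.
C≡C triple bond → alkyne.
C≡C triple bond → alkyne.
–NH2 on an sp³ carbon with no adjacent C=O → amine.
–NH2 on an sp³ carbon with no adjacent C=O → amine.
pendant –CONH2: carbonyl C bonded to C and N → amide.
pendant –C≡N: nitrile.
C–N–C with sp³ carbons and no adjacent C=O → amine (secondary).
pendant –OCH3: C–O–C with sp³ C, no adjacent C=O → ether.
C=C double bond → alkene.
–NH2 on an sp³ carbon with no adjacent C=O → amine.
–C(=O)NH2: carbonyl C bonded to C and to N → amide (the N is not a separate amine).
Amine appears at: H2NCH2, CH(NH2), CH(NH2), CH(NH2), CH2NHCH2, CH(NH2) → 6.

6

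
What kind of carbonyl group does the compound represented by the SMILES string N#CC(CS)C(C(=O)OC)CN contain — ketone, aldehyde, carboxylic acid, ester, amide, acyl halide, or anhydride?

ester

The carbonyl is in the CH(COOCH3) segment: pendant –COOCH3: carbonyl C bonded to C and –OCH3 → ester.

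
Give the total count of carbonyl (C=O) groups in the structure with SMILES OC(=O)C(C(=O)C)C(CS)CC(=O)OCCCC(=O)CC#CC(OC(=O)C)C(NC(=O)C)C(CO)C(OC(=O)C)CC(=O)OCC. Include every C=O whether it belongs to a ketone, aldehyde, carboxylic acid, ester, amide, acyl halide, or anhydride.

8

HOOC: carboxylic acid, 1 C=O (running total 1).
CH(COCH3): ketone, 1 C=O (running total 2).
CH2COOCH2: ester, 1 C=O (running total 3).
CO: ketone, 1 C=O (running total 4).
CH(OCOCH3): ester, 1 C=O (running total 5).
CH(NHCOCH3): amide, 1 C=O (running total 6).
CH(OCOCH3): ester, 1 C=O (running total 7).
COOCH2CH3: ester, 1 C=O (running total 8).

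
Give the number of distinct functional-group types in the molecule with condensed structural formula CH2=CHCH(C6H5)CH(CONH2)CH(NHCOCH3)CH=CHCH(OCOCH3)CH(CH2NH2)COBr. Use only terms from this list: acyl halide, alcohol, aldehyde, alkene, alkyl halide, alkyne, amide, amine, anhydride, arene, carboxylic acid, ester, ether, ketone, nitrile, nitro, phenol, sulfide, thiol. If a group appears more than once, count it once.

6

Working along the chain:
  CH2=CH: C=C double bond → alkene.
  CH(C6H5): pendant –C6H5: benzene ring → arene.
  CH(CONH2): pendant –CONH2: carbonyl C bonded to C and N → amide.
  CH(NHCOCH3): pendant –NHC(=O)CH3: N bonded to a carbonyl → amide (not amine).
  CH=CH: C=C double bond → alkene.
  CH(OCOCH3): pendant –OC(=O)CH3: an acyloxy group → ester.
  CH(CH2NH2): pendant –CH2NH2: N on sp³ C, no adjacent C=O → amine.
  COBr: –C(=O)Br: carbonyl C bonded to C and to a halogen → acyl halide (not alkyl halide).
Distinct types present: acyl halide, alkene, amide, amine, arene, ester.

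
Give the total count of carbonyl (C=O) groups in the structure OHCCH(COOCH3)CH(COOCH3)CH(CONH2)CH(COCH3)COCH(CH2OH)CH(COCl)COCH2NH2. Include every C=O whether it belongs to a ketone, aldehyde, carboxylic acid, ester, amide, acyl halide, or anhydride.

OHC: aldehyde, 1 C=O (running total 1).
CH(COOCH3): ester, 1 C=O (running total 2).
CH(COOCH3): ester, 1 C=O (running total 3).
CH(CONH2): amide, 1 C=O (running total 4).
CH(COCH3): ketone, 1 C=O (running total 5).
CO: ketone, 1 C=O (running total 6).
CH(COCl): acyl halide, 1 C=O (running total 7).
CO: ketone, 1 C=O (running total 8).

8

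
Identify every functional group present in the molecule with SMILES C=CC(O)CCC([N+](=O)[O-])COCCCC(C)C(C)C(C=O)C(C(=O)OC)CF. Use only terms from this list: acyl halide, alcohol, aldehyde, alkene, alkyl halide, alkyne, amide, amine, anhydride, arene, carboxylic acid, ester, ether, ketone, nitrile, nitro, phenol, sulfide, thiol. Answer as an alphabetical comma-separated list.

alcohol, aldehyde, alkene, alkyl halide, ester, ether, nitro

Working along the chain:
  CH2=CH: C=C double bond → alkene.
  CH(OH): –OH on an sp³ carbon → alcohol (secondary).
  CH(NO2): –NO2 on an sp³ carbon → nitro (the N=O is not a carbonyl).
  CH2OCH2: C–O–C with sp³ carbons on both sides and no adjacent C=O → ether.
  CH(CHO): pendant –CHO: carbonyl C bonded to C and H → aldehyde.
  CH(COOCH3): pendant –COOCH3: carbonyl C bonded to C and –OCH3 → ester.
  CH2F: halogen on an sp³ carbon → alkyl halide.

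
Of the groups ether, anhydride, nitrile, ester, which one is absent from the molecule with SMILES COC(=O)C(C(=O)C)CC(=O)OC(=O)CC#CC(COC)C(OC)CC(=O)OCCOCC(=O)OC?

nitrile

ether: present (CH(CH2OCH3) — pendant –CH2OCH3: C–O–C linkage → ether).
ester: present (CH3OOC — CH3O–C(=O)–: carbonyl C bonded to C and to –OCH3 → ester (not ketone + ether)).
anhydride: present (CH2CO-O-COCH2 — two acyl groups sharing one oxygen, –C(=O)–O–C(=O)– → anhydride).
nitrile: absent. In C≡C, the triple bond is C≡C, not C≡N.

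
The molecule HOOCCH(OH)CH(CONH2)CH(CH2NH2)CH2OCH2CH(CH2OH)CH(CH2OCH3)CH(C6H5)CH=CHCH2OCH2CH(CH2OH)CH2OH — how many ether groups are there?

–COOH: carbonyl C bonded to –OH and C → carboxylic acid (the –OH is not a separate alcohol).
–OH on an sp³ carbon → alcohol (secondary).
pendant –CONH2: carbonyl C bonded to C and N → amide.
pendant –CH2NH2: N on sp³ C, no adjacent C=O → amine.
C–O–C with sp³ carbons on both sides and no adjacent C=O → ether.
pendant –CH2OH on an sp³ backbone C → alcohol.
pendant –CH2OCH3: C–O–C linkage → ether.
pendant –C6H5: benzene ring → arene.
C=C double bond → alkene.
C–O–C with sp³ carbons on both sides and no adjacent C=O → ether.
pendant –CH2OH on an sp³ backbone C → alcohol.
–OH on an sp³ carbon → alcohol.
Ether appears at: CH2OCH2, CH(CH2OCH3), CH2OCH2 → 3.

3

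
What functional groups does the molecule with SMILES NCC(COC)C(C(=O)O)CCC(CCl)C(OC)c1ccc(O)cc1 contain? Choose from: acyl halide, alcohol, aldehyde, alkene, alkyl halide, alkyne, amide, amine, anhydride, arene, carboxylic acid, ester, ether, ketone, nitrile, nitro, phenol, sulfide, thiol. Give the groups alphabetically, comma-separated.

Reading the structure from left to right:
  H2NCH2: –NH2 on an sp³ carbon with no adjacent C=O → amine.
  CH(CH2OCH3): pendant –CH2OCH3: C–O–C linkage → ether.
  CH(COOH): pendant –COOH: carbonyl C bonded to C and –OH → carboxylic acid.
  CH(CH2Cl): pendant –CH2X: halogen on sp³ carbon → alkyl halide.
  CH(OCH3): pendant –OCH3: C–O–C with sp³ C, no adjacent C=O → ether.
  C6H4OH: –OH attached directly to an aromatic ring → phenol (not alcohol); the ring itself is an arene.

alkyl halide, amine, arene, carboxylic acid, ether, phenol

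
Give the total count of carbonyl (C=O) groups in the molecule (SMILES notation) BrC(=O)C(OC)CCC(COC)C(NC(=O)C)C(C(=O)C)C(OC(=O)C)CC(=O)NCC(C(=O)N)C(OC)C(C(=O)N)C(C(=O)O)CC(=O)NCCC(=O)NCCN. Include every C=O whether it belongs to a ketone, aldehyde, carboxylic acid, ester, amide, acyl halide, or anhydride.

10

BrCO: acyl halide, 1 C=O (running total 1).
CH(NHCOCH3): amide, 1 C=O (running total 2).
CH(COCH3): ketone, 1 C=O (running total 3).
CH(OCOCH3): ester, 1 C=O (running total 4).
CH2CONHCH2: amide, 1 C=O (running total 5).
CH(CONH2): amide, 1 C=O (running total 6).
CH(CONH2): amide, 1 C=O (running total 7).
CH(COOH): carboxylic acid, 1 C=O (running total 8).
CH2CONHCH2: amide, 1 C=O (running total 9).
CH2CONHCH2: amide, 1 C=O (running total 10).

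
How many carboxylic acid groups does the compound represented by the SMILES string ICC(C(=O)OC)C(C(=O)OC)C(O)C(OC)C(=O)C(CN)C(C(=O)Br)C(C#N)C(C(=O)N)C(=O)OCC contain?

Working along the chain:
  ICH2: halogen on an sp³ carbon → alkyl halide.
  CH(COOCH3): pendant –COOCH3: carbonyl C bonded to C and –OCH3 → ester.
  CH(COOCH3): pendant –COOCH3: carbonyl C bonded to C and –OCH3 → ester.
  CH(OH): –OH on an sp³ carbon → alcohol (secondary).
  CH(OCH3): pendant –OCH3: C–O–C with sp³ C, no adjacent C=O → ether.
  CO: –C(=O)– with carbon on both sides → ketone.
  CH(CH2NH2): pendant –CH2NH2: N on sp³ C, no adjacent C=O → amine.
  CH(COBr): pendant –C(=O)X: carbonyl C bonded to C and halogen → acyl halide.
  CH(CN): pendant –C≡N: nitrile.
  CH(CONH2): pendant –CONH2: carbonyl C bonded to C and N → amide.
  COOCH2CH3: –C(=O)OCH2CH3: carbonyl C bonded to C and to –OEt → ester.
No segment is a carboxylic acid: CH(COOCH3) is ester, not carboxylic acid; CH(COOCH3) is ester, not carboxylic acid; CH(OH) is alcohol, not carboxylic acid. → 0.

0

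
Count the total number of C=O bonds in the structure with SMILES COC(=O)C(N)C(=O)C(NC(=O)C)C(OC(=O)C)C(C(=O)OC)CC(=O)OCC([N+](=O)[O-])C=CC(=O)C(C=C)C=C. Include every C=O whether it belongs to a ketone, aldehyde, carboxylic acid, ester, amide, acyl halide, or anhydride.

7

CH3OOC: ester, 1 C=O (running total 1).
CO: ketone, 1 C=O (running total 2).
CH(NHCOCH3): amide, 1 C=O (running total 3).
CH(OCOCH3): ester, 1 C=O (running total 4).
CH(COOCH3): ester, 1 C=O (running total 5).
CH2COOCH2: ester, 1 C=O (running total 6).
CO: ketone, 1 C=O (running total 7).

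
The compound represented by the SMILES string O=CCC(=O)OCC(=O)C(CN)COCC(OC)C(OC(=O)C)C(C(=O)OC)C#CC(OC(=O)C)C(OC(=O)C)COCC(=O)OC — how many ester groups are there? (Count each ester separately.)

terminal –CHO: carbonyl C bonded to H and C → aldehyde.
–C(=O)–O–C with C on the carbonyl side → ester.
–C(=O)– with carbon on both sides → ketone.
pendant –CH2NH2: N on sp³ C, no adjacent C=O → amine.
C–O–C with sp³ carbons on both sides and no adjacent C=O → ether.
pendant –OCH3: C–O–C with sp³ C, no adjacent C=O → ether.
pendant –OC(=O)CH3: an acyloxy group → ester.
pendant –COOCH3: carbonyl C bonded to C and –OCH3 → ester.
C≡C triple bond → alkyne.
pendant –OC(=O)CH3: an acyloxy group → ester.
pendant –OC(=O)CH3: an acyloxy group → ester.
C–O–C with sp³ carbons on both sides and no adjacent C=O → ether.
–C(=O)OCH3: carbonyl C bonded to C and to –OCH3 → ester (not ketone + ether).
Ester appears at: CH2COOCH2, CH(OCOCH3), CH(COOCH3), CH(OCOCH3), CH(OCOCH3), COOCH3 → 6.

6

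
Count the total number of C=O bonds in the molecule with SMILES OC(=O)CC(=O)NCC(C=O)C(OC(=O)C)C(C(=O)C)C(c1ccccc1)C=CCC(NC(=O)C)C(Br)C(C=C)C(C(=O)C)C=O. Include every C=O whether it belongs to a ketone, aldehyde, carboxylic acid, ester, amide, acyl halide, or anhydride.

8

HOOC: carboxylic acid, 1 C=O (running total 1).
CH2CONHCH2: amide, 1 C=O (running total 2).
CH(CHO): aldehyde, 1 C=O (running total 3).
CH(OCOCH3): ester, 1 C=O (running total 4).
CH(COCH3): ketone, 1 C=O (running total 5).
CH(NHCOCH3): amide, 1 C=O (running total 6).
CH(COCH3): ketone, 1 C=O (running total 7).
CHO: aldehyde, 1 C=O (running total 8).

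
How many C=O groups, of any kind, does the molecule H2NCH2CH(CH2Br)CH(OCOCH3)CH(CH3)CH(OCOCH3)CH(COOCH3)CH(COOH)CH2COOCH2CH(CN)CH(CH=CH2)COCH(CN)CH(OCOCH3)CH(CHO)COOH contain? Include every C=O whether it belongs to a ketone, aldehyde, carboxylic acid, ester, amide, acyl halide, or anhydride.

CH(OCOCH3): ester, 1 C=O (running total 1).
CH(OCOCH3): ester, 1 C=O (running total 2).
CH(COOCH3): ester, 1 C=O (running total 3).
CH(COOH): carboxylic acid, 1 C=O (running total 4).
CH2COOCH2: ester, 1 C=O (running total 5).
CO: ketone, 1 C=O (running total 6).
CH(OCOCH3): ester, 1 C=O (running total 7).
CH(CHO): aldehyde, 1 C=O (running total 8).
COOH: carboxylic acid, 1 C=O (running total 9).

9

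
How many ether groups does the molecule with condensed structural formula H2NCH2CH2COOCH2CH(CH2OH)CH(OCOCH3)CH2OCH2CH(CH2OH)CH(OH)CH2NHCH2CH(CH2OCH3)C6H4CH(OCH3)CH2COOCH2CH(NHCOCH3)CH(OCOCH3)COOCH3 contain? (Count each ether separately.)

3

–NH2 on an sp³ carbon with no adjacent C=O → amine.
–C(=O)–O–C with C on the carbonyl side → ester.
pendant –CH2OH on an sp³ backbone C → alcohol.
pendant –OC(=O)CH3: an acyloxy group → ester.
C–O–C with sp³ carbons on both sides and no adjacent C=O → ether.
pendant –CH2OH on an sp³ backbone C → alcohol.
–OH on an sp³ carbon → alcohol (secondary).
C–N–C with sp³ carbons and no adjacent C=O → amine (secondary).
pendant –CH2OCH3: C–O–C linkage → ether.
para-disubstituted benzene ring → arene.
pendant –OCH3: C–O–C with sp³ C, no adjacent C=O → ether.
–C(=O)–O–C with C on the carbonyl side → ester.
pendant –NHC(=O)CH3: N bonded to a carbonyl → amide (not amine).
pendant –OC(=O)CH3: an acyloxy group → ester.
–C(=O)OCH3: carbonyl C bonded to C and to –OCH3 → ester (not ketone + ether).
Ether appears at: CH2OCH2, CH(CH2OCH3), CH(OCH3) → 3.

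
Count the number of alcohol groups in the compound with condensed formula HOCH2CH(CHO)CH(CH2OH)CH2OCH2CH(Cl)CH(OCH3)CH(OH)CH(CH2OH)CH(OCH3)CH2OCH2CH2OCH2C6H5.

HO– on an sp³ carbon → alcohol.
pendant –CHO: carbonyl C bonded to C and H → aldehyde.
pendant –CH2OH on an sp³ backbone C → alcohol.
C–O–C with sp³ carbons on both sides and no adjacent C=O → ether.
halogen on an sp³ carbon → alkyl halide.
pendant –OCH3: C–O–C with sp³ C, no adjacent C=O → ether.
–OH on an sp³ carbon → alcohol (secondary).
pendant –CH2OH on an sp³ backbone C → alcohol.
pendant –OCH3: C–O–C with sp³ C, no adjacent C=O → ether.
C–O–C with sp³ carbons on both sides and no adjacent C=O → ether.
C–O–C with sp³ carbons on both sides and no adjacent C=O → ether.
–C6H5 phenyl ring → arene.
Alcohol appears at: HOCH2, CH(CH2OH), CH(OH), CH(CH2OH) → 4.

4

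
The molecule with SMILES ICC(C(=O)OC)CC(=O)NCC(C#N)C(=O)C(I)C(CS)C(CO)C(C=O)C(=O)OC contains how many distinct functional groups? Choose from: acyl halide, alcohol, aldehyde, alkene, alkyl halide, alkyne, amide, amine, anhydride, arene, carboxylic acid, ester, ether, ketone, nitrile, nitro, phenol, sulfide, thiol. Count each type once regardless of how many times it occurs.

Working along the chain:
  ICH2: halogen on an sp³ carbon → alkyl halide.
  CH(COOCH3): pendant –COOCH3: carbonyl C bonded to C and –OCH3 → ester.
  CH2CONHCH2: –C(=O)–N– linkage → amide (the N is not an amine).
  CH(CN): pendant –C≡N: nitrile.
  CO: –C(=O)– with carbon on both sides → ketone.
  CH(I): halogen on an sp³ carbon → alkyl halide.
  CH(CH2SH): pendant –CH2SH → thiol.
  CH(CH2OH): pendant –CH2OH on an sp³ backbone C → alcohol.
  CH(CHO): pendant –CHO: carbonyl C bonded to C and H → aldehyde.
  COOCH3: –C(=O)OCH3: carbonyl C bonded to C and to –OCH3 → ester (not ketone + ether).
Distinct types present: alcohol, aldehyde, alkyl halide, amide, ester, ketone, nitrile, thiol.

8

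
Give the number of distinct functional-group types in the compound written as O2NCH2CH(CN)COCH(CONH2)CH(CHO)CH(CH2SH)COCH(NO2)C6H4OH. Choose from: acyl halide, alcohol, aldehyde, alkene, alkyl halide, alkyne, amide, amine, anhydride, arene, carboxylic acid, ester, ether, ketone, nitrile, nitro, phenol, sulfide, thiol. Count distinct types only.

–NO2 on carbon → nitro group.
pendant –C≡N: nitrile.
–C(=O)– with carbon on both sides → ketone.
pendant –CONH2: carbonyl C bonded to C and N → amide.
pendant –CHO: carbonyl C bonded to C and H → aldehyde.
pendant –CH2SH → thiol.
–C(=O)– with carbon on both sides → ketone.
–NO2 on an sp³ carbon → nitro (the N=O is not a carbonyl).
–OH attached directly to an aromatic ring → phenol (not alcohol); the ring itself is an arene.
Distinct types present: aldehyde, amide, arene, ketone, nitrile, nitro, phenol, thiol.

8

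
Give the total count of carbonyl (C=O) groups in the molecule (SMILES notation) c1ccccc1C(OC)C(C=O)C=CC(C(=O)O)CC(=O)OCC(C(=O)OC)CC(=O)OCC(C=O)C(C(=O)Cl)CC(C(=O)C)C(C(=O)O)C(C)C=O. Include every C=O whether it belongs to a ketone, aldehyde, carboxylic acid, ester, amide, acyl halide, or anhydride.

CH(CHO): aldehyde, 1 C=O (running total 1).
CH(COOH): carboxylic acid, 1 C=O (running total 2).
CH2COOCH2: ester, 1 C=O (running total 3).
CH(COOCH3): ester, 1 C=O (running total 4).
CH2COOCH2: ester, 1 C=O (running total 5).
CH(CHO): aldehyde, 1 C=O (running total 6).
CH(COCl): acyl halide, 1 C=O (running total 7).
CH(COCH3): ketone, 1 C=O (running total 8).
CH(COOH): carboxylic acid, 1 C=O (running total 9).
CHO: aldehyde, 1 C=O (running total 10).

10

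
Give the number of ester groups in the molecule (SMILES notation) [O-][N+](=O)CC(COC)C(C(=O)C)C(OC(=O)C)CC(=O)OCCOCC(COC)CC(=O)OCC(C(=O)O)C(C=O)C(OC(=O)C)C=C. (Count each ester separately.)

4

Taking each segment in turn:
  O2NCH2: –NO2 on carbon → nitro group.
  CH(CH2OCH3): pendant –CH2OCH3: C–O–C linkage → ether.
  CH(COCH3): pendant –COCH3: carbonyl C bonded to two carbons → ketone.
  CH(OCOCH3): pendant –OC(=O)CH3: an acyloxy group → ester.
  CH2COOCH2: –C(=O)–O–C with C on the carbonyl side → ester.
  CH2OCH2: C–O–C with sp³ carbons on both sides and no adjacent C=O → ether.
  CH(CH2OCH3): pendant –CH2OCH3: C–O–C linkage → ether.
  CH2COOCH2: –C(=O)–O–C with C on the carbonyl side → ester.
  CH(COOH): pendant –COOH: carbonyl C bonded to C and –OH → carboxylic acid.
  CH(CHO): pendant –CHO: carbonyl C bonded to C and H → aldehyde.
  CH(OCOCH3): pendant –OC(=O)CH3: an acyloxy group → ester.
  CH=CH2: C=C double bond → alkene.
Ester appears at: CH(OCOCH3), CH2COOCH2, CH2COOCH2, CH(OCOCH3) → 4.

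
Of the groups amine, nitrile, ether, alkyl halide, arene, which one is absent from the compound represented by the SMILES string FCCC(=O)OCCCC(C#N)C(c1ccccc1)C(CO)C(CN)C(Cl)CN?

ether

amine: present (CH(CH2NH2) — pendant –CH2NH2: N on sp³ C, no adjacent C=O → amine).
nitrile: present (CH(CN) — pendant –C≡N: nitrile).
arene: present (CH(C6H5) — pendant –C6H5: benzene ring → arene).
alkyl halide: present (FCH2 — halogen on an sp³ carbon → alkyl halide).
ether: absent. In CH2COOCH2, the C–O–C oxygen is adjacent to a C=O, so it belongs to an ester, not an ether.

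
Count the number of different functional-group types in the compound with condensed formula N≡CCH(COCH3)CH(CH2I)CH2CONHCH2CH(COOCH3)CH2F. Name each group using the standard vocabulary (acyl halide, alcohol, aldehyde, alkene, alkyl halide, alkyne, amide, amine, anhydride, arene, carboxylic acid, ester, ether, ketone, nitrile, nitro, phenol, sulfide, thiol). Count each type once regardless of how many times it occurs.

Taking each segment in turn:
  N≡C: N≡C–: carbon triple-bonded to nitrogen → nitrile.
  CH(COCH3): pendant –COCH3: carbonyl C bonded to two carbons → ketone.
  CH(CH2I): pendant –CH2X: halogen on sp³ carbon → alkyl halide.
  CH2CONHCH2: –C(=O)–N– linkage → amide (the N is not an amine).
  CH(COOCH3): pendant –COOCH3: carbonyl C bonded to C and –OCH3 → ester.
  CH2F: halogen on an sp³ carbon → alkyl halide.
Distinct types present: alkyl halide, amide, ester, ketone, nitrile.

5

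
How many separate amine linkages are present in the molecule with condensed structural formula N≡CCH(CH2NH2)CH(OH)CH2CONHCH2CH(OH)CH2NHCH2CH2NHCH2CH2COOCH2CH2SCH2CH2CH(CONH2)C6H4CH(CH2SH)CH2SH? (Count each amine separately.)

Working along the chain:
  N≡C: N≡C–: carbon triple-bonded to nitrogen → nitrile.
  CH(CH2NH2): pendant –CH2NH2: N on sp³ C, no adjacent C=O → amine.
  CH(OH): –OH on an sp³ carbon → alcohol (secondary).
  CH2CONHCH2: –C(=O)–N– linkage → amide (the N is not an amine).
  CH(OH): –OH on an sp³ carbon → alcohol (secondary).
  CH2NHCH2: C–N–C with sp³ carbons and no adjacent C=O → amine (secondary).
  CH2NHCH2: C–N–C with sp³ carbons and no adjacent C=O → amine (secondary).
  CH2COOCH2: –C(=O)–O–C with C on the carbonyl side → ester.
  CH2SCH2: C–S–C linkage → sulfide (thioether).
  CH(CONH2): pendant –CONH2: carbonyl C bonded to C and N → amide.
  C6H4: para-disubstituted benzene ring → arene.
  CH(CH2SH): pendant –CH2SH → thiol.
  CH2SH: –SH on an sp³ carbon → thiol.
Amine appears at: CH(CH2NH2), CH2NHCH2, CH2NHCH2 → 3.

3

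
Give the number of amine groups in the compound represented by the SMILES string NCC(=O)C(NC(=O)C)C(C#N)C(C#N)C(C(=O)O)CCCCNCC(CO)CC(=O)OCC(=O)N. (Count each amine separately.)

Reading the structure from left to right:
  H2NCH2: –NH2 on an sp³ carbon with no adjacent C=O → amine.
  CO: –C(=O)– with carbon on both sides → ketone.
  CH(NHCOCH3): pendant –NHC(=O)CH3: N bonded to a carbonyl → amide (not amine).
  CH(CN): pendant –C≡N: nitrile.
  CH(CN): pendant –C≡N: nitrile.
  CH(COOH): pendant –COOH: carbonyl C bonded to C and –OH → carboxylic acid.
  CH2NHCH2: C–N–C with sp³ carbons and no adjacent C=O → amine (secondary).
  CH(CH2OH): pendant –CH2OH on an sp³ backbone C → alcohol.
  CH2COOCH2: –C(=O)–O–C with C on the carbonyl side → ester.
  CONH2: –C(=O)NH2: carbonyl C bonded to C and to N → amide (the N is not a separate amine).
Amine appears at: H2NCH2, CH2NHCH2 → 2.

2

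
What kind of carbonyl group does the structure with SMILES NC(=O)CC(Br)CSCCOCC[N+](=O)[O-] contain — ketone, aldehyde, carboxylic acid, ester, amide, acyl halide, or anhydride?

The carbonyl is in the H2NCO segment: –C(=O)NH2: carbonyl C bonded to C and to N → amide (the N is not a separate amine).

amide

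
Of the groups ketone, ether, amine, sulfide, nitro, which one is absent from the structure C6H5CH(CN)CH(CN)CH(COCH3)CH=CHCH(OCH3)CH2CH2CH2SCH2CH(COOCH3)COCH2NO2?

amine

sulfide: present (CH2SCH2 — C–S–C linkage → sulfide (thioether)).
nitro: present (CH2NO2 — –NO2 on carbon → nitro group).
ketone: present (CH(COCH3) — pendant –COCH3: carbonyl C bonded to two carbons → ketone).
ether: present (CH(OCH3) — pendant –OCH3: C–O–C with sp³ C, no adjacent C=O → ether).
amine: no segment matches this pattern.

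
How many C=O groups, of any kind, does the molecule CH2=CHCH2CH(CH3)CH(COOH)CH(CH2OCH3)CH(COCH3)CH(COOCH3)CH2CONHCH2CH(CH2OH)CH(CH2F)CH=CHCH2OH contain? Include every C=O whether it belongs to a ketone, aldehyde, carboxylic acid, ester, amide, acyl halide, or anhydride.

CH(COOH): carboxylic acid, 1 C=O (running total 1).
CH(COCH3): ketone, 1 C=O (running total 2).
CH(COOCH3): ester, 1 C=O (running total 3).
CH2CONHCH2: amide, 1 C=O (running total 4).

4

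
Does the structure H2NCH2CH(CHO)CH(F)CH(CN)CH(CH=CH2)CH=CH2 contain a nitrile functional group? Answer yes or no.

Reading the structure from left to right:
  H2NCH2: –NH2 on an sp³ carbon with no adjacent C=O → amine.
  CH(CHO): pendant –CHO: carbonyl C bonded to C and H → aldehyde.
  CH(F): halogen on an sp³ carbon → alkyl halide.
  CH(CN): pendant –C≡N: nitrile.
  CH(CH=CH2): pendant –CH=CH2: C=C double bond → alkene.
  CH=CH2: C=C double bond → alkene.
The CH(CN) segment supplies the nitrile: pendant –C≡N: nitrile.

yes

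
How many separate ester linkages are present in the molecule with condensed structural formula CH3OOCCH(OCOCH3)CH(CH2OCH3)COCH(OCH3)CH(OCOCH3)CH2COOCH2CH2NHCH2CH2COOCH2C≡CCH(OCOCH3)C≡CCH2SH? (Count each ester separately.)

Reading the structure from left to right:
  CH3OOC: CH3O–C(=O)–: carbonyl C bonded to C and to –OCH3 → ester (not ketone + ether).
  CH(OCOCH3): pendant –OC(=O)CH3: an acyloxy group → ester.
  CH(CH2OCH3): pendant –CH2OCH3: C–O–C linkage → ether.
  CO: –C(=O)– with carbon on both sides → ketone.
  CH(OCH3): pendant –OCH3: C–O–C with sp³ C, no adjacent C=O → ether.
  CH(OCOCH3): pendant –OC(=O)CH3: an acyloxy group → ester.
  CH2COOCH2: –C(=O)–O–C with C on the carbonyl side → ester.
  CH2NHCH2: C–N–C with sp³ carbons and no adjacent C=O → amine (secondary).
  CH2COOCH2: –C(=O)–O–C with C on the carbonyl side → ester.
  C≡C: C≡C triple bond → alkyne.
  CH(OCOCH3): pendant –OC(=O)CH3: an acyloxy group → ester.
  C≡C: C≡C triple bond → alkyne.
  CH2SH: –SH on an sp³ carbon → thiol.
Ester appears at: CH3OOC, CH(OCOCH3), CH(OCOCH3), CH2COOCH2, CH2COOCH2, CH(OCOCH3) → 6.

6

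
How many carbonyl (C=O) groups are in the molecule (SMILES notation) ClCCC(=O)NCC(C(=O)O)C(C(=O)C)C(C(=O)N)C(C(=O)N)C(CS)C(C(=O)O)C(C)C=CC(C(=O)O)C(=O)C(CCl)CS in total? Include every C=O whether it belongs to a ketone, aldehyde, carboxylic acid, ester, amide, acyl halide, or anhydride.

CH2CONHCH2: amide, 1 C=O (running total 1).
CH(COOH): carboxylic acid, 1 C=O (running total 2).
CH(COCH3): ketone, 1 C=O (running total 3).
CH(CONH2): amide, 1 C=O (running total 4).
CH(CONH2): amide, 1 C=O (running total 5).
CH(COOH): carboxylic acid, 1 C=O (running total 6).
CH(COOH): carboxylic acid, 1 C=O (running total 7).
CO: ketone, 1 C=O (running total 8).

8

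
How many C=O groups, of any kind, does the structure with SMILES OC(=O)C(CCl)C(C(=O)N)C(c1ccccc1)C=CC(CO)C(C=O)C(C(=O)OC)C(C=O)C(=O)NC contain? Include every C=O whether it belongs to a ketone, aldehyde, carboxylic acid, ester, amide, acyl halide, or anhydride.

6

HOOC: carboxylic acid, 1 C=O (running total 1).
CH(CONH2): amide, 1 C=O (running total 2).
CH(CHO): aldehyde, 1 C=O (running total 3).
CH(COOCH3): ester, 1 C=O (running total 4).
CH(CHO): aldehyde, 1 C=O (running total 5).
CONHCH3: amide, 1 C=O (running total 6).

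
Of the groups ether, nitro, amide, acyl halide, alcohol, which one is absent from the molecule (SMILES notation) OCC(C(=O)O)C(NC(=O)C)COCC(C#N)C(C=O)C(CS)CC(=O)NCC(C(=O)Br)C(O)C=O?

acyl halide: present (CH(COBr) — pendant –C(=O)X: carbonyl C bonded to C and halogen → acyl halide).
amide: present (CH(NHCOCH3) — pendant –NHC(=O)CH3: N bonded to a carbonyl → amide (not amine)).
alcohol: present (HOCH2 — HO– on an sp³ carbon → alcohol).
ether: present (CH2OCH2 — C–O–C with sp³ carbons on both sides and no adjacent C=O → ether).
nitro: no segment matches this pattern.

nitro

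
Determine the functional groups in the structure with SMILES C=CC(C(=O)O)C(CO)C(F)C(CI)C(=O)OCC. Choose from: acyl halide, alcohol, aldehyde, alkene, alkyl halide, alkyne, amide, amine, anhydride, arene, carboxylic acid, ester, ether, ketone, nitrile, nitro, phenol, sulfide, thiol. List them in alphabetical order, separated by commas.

C=C double bond → alkene.
pendant –COOH: carbonyl C bonded to C and –OH → carboxylic acid.
pendant –CH2OH on an sp³ backbone C → alcohol.
halogen on an sp³ carbon → alkyl halide.
pendant –CH2X: halogen on sp³ carbon → alkyl halide.
–C(=O)OCH2CH3: carbonyl C bonded to C and to –OEt → ester.

alcohol, alkene, alkyl halide, carboxylic acid, ester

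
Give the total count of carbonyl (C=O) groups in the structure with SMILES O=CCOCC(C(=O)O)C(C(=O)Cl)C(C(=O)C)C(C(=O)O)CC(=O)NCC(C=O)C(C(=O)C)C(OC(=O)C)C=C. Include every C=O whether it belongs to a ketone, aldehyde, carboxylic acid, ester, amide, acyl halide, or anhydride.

9

OHC: aldehyde, 1 C=O (running total 1).
CH(COOH): carboxylic acid, 1 C=O (running total 2).
CH(COCl): acyl halide, 1 C=O (running total 3).
CH(COCH3): ketone, 1 C=O (running total 4).
CH(COOH): carboxylic acid, 1 C=O (running total 5).
CH2CONHCH2: amide, 1 C=O (running total 6).
CH(CHO): aldehyde, 1 C=O (running total 7).
CH(COCH3): ketone, 1 C=O (running total 8).
CH(OCOCH3): ester, 1 C=O (running total 9).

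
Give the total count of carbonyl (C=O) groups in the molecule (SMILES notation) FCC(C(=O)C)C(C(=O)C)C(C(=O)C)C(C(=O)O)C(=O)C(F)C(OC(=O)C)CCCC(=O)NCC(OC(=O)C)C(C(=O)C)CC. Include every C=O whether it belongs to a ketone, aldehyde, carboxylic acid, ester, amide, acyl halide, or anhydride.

9

CH(COCH3): ketone, 1 C=O (running total 1).
CH(COCH3): ketone, 1 C=O (running total 2).
CH(COCH3): ketone, 1 C=O (running total 3).
CH(COOH): carboxylic acid, 1 C=O (running total 4).
CO: ketone, 1 C=O (running total 5).
CH(OCOCH3): ester, 1 C=O (running total 6).
CH2CONHCH2: amide, 1 C=O (running total 7).
CH(OCOCH3): ester, 1 C=O (running total 8).
CH(COCH3): ketone, 1 C=O (running total 9).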